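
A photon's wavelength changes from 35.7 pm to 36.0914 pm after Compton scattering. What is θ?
33.00°

First find the wavelength shift:
Δλ = λ' - λ = 36.0914 - 35.7 = 0.3914 pm

Using Δλ = λ_C(1 - cos θ), with λ_C = h/(m_e·c) ≈ 2.42631024 pm:
cos θ = 1 - Δλ/λ_C
cos θ = 1 - 0.3914/2.42631024
cos θ = 0.838685

θ = arccos(0.838685)
θ = 33.00°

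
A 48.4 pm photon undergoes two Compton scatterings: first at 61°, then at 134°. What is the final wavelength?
53.7618 pm

Apply Compton shift twice:

First scattering at θ₁ = 61°:
Δλ₁ = λ_C(1 - cos(61°))
Δλ₁ = 2.4263 × 0.5152
Δλ₁ = 1.2500 pm

After first scattering:
λ₁ = 48.4 + 1.2500 = 49.6500 pm

Second scattering at θ₂ = 134°:
Δλ₂ = λ_C(1 - cos(134°))
Δλ₂ = 2.4263 × 1.6947
Δλ₂ = 4.1118 pm

Final wavelength:
λ₂ = 49.6500 + 4.1118 = 53.7618 pm

Total shift: Δλ_total = 1.2500 + 4.1118 = 5.3618 pm

(Intermediate values are shown rounded; full precision is carried through to the final answer.)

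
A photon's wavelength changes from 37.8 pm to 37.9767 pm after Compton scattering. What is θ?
22.00°

First find the wavelength shift:
Δλ = λ' - λ = 37.9767 - 37.8 = 0.1767 pm

Using Δλ = λ_C(1 - cos θ), with λ_C = h/(m_e·c) ≈ 2.42631024 pm:
cos θ = 1 - Δλ/λ_C
cos θ = 1 - 0.1767/2.42631024
cos θ = 0.927173

θ = arccos(0.927173)
θ = 22.00°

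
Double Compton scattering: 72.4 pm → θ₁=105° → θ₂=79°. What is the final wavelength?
77.4176 pm

Apply Compton shift twice:

First scattering at θ₁ = 105°:
Δλ₁ = λ_C(1 - cos(105°))
Δλ₁ = 2.4263 × 1.2588
Δλ₁ = 3.0543 pm

After first scattering:
λ₁ = 72.4 + 3.0543 = 75.4543 pm

Second scattering at θ₂ = 79°:
Δλ₂ = λ_C(1 - cos(79°))
Δλ₂ = 2.4263 × 0.8092
Δλ₂ = 1.9633 pm

Final wavelength:
λ₂ = 75.4543 + 1.9633 = 77.4176 pm

Total shift: Δλ_total = 3.0543 + 1.9633 = 5.0176 pm

(Intermediate values are shown rounded; full precision is carried through to the final answer.)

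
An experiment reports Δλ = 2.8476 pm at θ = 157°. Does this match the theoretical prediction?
No, inconsistent

Calculate the expected shift for θ = 157°:

Δλ_expected = λ_C(1 - cos(157°))
Δλ_expected = 2.4263 × (1 - cos(157°))
Δλ_expected = 2.4263 × 1.9205
Δλ_expected = 4.6597 pm

Given shift: 2.8476 pm
Expected shift: 4.6597 pm
Difference: 1.8121 pm

The values do not match. The given shift corresponds to θ ≈ 100.0°, not 157°.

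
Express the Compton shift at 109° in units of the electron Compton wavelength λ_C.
1.3256 λ_C

The Compton shift formula is:
Δλ = λ_C(1 - cos θ)

Dividing both sides by λ_C:
Δλ/λ_C = 1 - cos θ

For θ = 109°:
Δλ/λ_C = 1 - cos(109°)
Δλ/λ_C = 1 - -0.3256
Δλ/λ_C = 1.3256

This means the shift is 1.3256 × λ_C = 3.2162 pm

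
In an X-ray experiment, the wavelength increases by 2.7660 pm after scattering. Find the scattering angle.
98.05°

From the Compton formula Δλ = λ_C(1 - cos θ), we can solve for θ:

cos θ = 1 - Δλ/λ_C

Given:
- Δλ = 2.7660 pm
- λ_C = h/(m_e·c) ≈ 2.42631024 pm

cos θ = 1 - 2.7660/2.42631024
cos θ = 1 - 1.140003
cos θ = -0.140003

θ = arccos(-0.140003)
θ = 98.05°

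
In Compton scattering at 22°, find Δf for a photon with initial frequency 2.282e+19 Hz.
3.028e+17 Hz (decrease)

Convert frequency to wavelength (c = 299792458 m/s):
λ₀ = c/f₀ = 299792458/2.282e+19 = 1.3137268e-11 m = 13.1373 pm

Calculate Compton shift:
Δλ = λ_C(1 - cos(22°)) = 0.1767 pm

Final wavelength:
λ' = λ₀ + Δλ = 13.1373 + 0.1767 = 13.3139 pm

Final frequency:
f' = c/λ' = 299792458/1.3313943e-11 = 2.2517181e+19 Hz

Frequency shift (decrease):
Δf = f₀ - f' = 2.282e+19 - 2.2517181e+19 = 3.028e+17 Hz

(Intermediate values are shown rounded; full precision is carried through to the final answer.)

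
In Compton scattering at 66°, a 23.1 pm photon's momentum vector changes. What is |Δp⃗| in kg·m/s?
3.0362e-23 kg·m/s

Photon momentum magnitude is p = h/λ.

Initial momentum:
p₀ = h/λ = 6.6261e-34/2.3100e-11 = 2.8684e-23 kg·m/s

After scattering:
λ' = λ + Δλ = 23.1 + 1.4394 = 24.5394 pm
p' = h/λ' = 6.6261e-34/2.4539e-11 = 2.7002e-23 kg·m/s

Momentum is a vector; the scattered photon's direction makes angle θ = 66° with the incident direction. The magnitude of the vector change Δp⃗ = p⃗₀ − p⃗' is found from the law of cosines:
|Δp⃗|² = p₀² + p'² − 2p₀p'cos θ
|Δp⃗|² = (2.8684e-23)² + (2.7002e-23)² − 2·2.8684e-23·2.7002e-23·cos(66°)
|Δp⃗| = 3.0362e-23 kg·m/s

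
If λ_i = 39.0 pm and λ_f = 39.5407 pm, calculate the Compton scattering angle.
39.00°

First find the wavelength shift:
Δλ = λ' - λ = 39.5407 - 39.0 = 0.5407 pm

Using Δλ = λ_C(1 - cos θ), with λ_C = h/(m_e·c) ≈ 2.42631024 pm:
cos θ = 1 - Δλ/λ_C
cos θ = 1 - 0.5407/2.42631024
cos θ = 0.777151

θ = arccos(0.777151)
θ = 39.00°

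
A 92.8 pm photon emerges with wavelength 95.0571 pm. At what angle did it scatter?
86.00°

First find the wavelength shift:
Δλ = λ' - λ = 95.0571 - 92.8 = 2.2571 pm

Using Δλ = λ_C(1 - cos θ), with λ_C = h/(m_e·c) ≈ 2.42631024 pm:
cos θ = 1 - Δλ/λ_C
cos θ = 1 - 2.2571/2.42631024
cos θ = 0.069740

θ = arccos(0.069740)
θ = 86.00°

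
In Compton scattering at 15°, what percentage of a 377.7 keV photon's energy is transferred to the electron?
0.0246 (or 2.46%)

Calculate initial and final photon energies:

Initial: E₀ = 377.7 keV → λ₀ = 3.2826 pm
Compton shift: Δλ = 0.0827 pm
Final wavelength: λ' = 3.3653 pm
Final energy: E' = 368.4211 keV

Fractional energy loss:
(E₀ - E')/E₀ = (377.7000 - 368.4211)/377.7000
= 9.2789/377.7000
= 0.0246
= 2.46%

(Intermediate values are shown rounded; full precision is carried through to the final answer.)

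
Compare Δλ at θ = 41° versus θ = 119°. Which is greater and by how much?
119° produces the larger shift by a factor of 6.053

Calculate both shifts using Δλ = λ_C(1 - cos θ):

For θ₁ = 41°:
Δλ₁ = 2.4263 × (1 - cos(41°))
Δλ₁ = 2.4263 × 0.2453
Δλ₁ = 0.5952 pm

For θ₂ = 119°:
Δλ₂ = 2.4263 × (1 - cos(119°))
Δλ₂ = 2.4263 × 1.4848
Δλ₂ = 3.6026 pm

The 119° angle produces the larger shift.
Ratio: 3.6026/0.5952 = 6.053

(Intermediate values are shown rounded; full precision is carried through to the final answer.)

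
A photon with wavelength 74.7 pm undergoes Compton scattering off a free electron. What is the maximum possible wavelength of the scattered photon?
79.5526 pm (at θ = 180°)

The Compton shift is Δλ = λ_C(1 − cos θ).

Since cos θ ranges from −1 to 1, the factor (1 − cos θ) ranges from 0 to 2; the maximum shift occurs at θ = 180° (backscattering):
Δλ_max = 2λ_C = 2 × 2.4263 pm = 4.8526 pm

Maximum scattered wavelength:
λ'_max = λ₀ + Δλ_max = 74.7 + 4.8526 = 79.5526 pm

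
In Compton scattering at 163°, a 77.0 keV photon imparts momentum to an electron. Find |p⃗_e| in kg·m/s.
7.2145e-23 kg·m/s

The electron is initially at rest, so by conservation of momentum:
p⃗_e = p⃗₀ − p⃗'  (incident photon momentum minus scattered photon momentum)

Photon momentum magnitudes (p = h/λ = E/c):
λ₀ = hc/E₀ = 16.1018 pm → p₀ = h/λ₀ = 4.1151e-23 kg·m/s
Δλ = λ_C(1 − cos 163°) = 4.7466 pm
λ' = 20.8484 pm → p' = h/λ' = 3.1782e-23 kg·m/s

The scattered photon makes angle θ = 163° with the incident direction, so by the law of cosines:
|p⃗_e|² = p₀² + p'² − 2p₀p'cos θ
|p⃗_e|² = (4.1151e-23)² + (3.1782e-23)² − 2·4.1151e-23·3.1782e-23·cos(163°)
|p⃗_e| = 7.2145e-23 kg·m/s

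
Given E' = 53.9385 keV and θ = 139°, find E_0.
66.1999 keV

Convert final energy to wavelength (hc ≈ 1239.842 keV·pm):
λ' = hc/E' = 1239.842 / 53.9385 = 22.9862 pm

Calculate the Compton shift:
Δλ = λ_C(1 - cos(139°))
Δλ = 2.4263 × (1 - cos(139°))
Δλ = 4.2575 pm

Initial wavelength:
λ = λ' - Δλ = 22.9862 - 4.2575 = 18.7287 pm

Initial energy:
E = hc/λ = 1239.842 / 18.7287 = 66.1999 keV

(Intermediate values are shown rounded; full precision is carried through to the final answer.)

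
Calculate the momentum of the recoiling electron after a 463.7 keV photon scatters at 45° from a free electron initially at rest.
1.7643e-22 kg·m/s

The electron is initially at rest, so by conservation of momentum:
p⃗_e = p⃗₀ − p⃗'  (incident photon momentum minus scattered photon momentum)

Photon momentum magnitudes (p = h/λ = E/c):
λ₀ = hc/E₀ = 2.6738 pm → p₀ = h/λ₀ = 2.4781e-22 kg·m/s
Δλ = λ_C(1 − cos 45°) = 0.7106 pm
λ' = 3.3845 pm → p' = h/λ' = 1.9578e-22 kg·m/s

The scattered photon makes angle θ = 45° with the incident direction, so by the law of cosines:
|p⃗_e|² = p₀² + p'² − 2p₀p'cos θ
|p⃗_e|² = (2.4781e-22)² + (1.9578e-22)² − 2·2.4781e-22·1.9578e-22·cos(45°)
|p⃗_e| = 1.7643e-22 kg·m/s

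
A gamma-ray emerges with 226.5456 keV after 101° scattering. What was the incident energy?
479.9000 keV

Convert final energy to wavelength (hc ≈ 1239.842 keV·pm):
λ' = hc/E' = 1239.842 / 226.5456 = 5.4728 pm

Calculate the Compton shift:
Δλ = λ_C(1 - cos(101°))
Δλ = 2.4263 × (1 - cos(101°))
Δλ = 2.8893 pm

Initial wavelength:
λ = λ' - Δλ = 5.4728 - 2.8893 = 2.5835 pm

Initial energy:
E = hc/λ = 1239.842 / 2.5835 = 479.9000 keV

(Intermediate values are shown rounded; full precision is carried through to the final answer.)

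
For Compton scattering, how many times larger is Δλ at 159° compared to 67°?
159° produces the larger shift by a factor of 3.174

Calculate both shifts using Δλ = λ_C(1 - cos θ):

For θ₁ = 67°:
Δλ₁ = 2.4263 × (1 - cos(67°))
Δλ₁ = 2.4263 × 0.6093
Δλ₁ = 1.4783 pm

For θ₂ = 159°:
Δλ₂ = 2.4263 × (1 - cos(159°))
Δλ₂ = 2.4263 × 1.9336
Δλ₂ = 4.6915 pm

The 159° angle produces the larger shift.
Ratio: 4.6915/1.4783 = 3.174

(Intermediate values are shown rounded; full precision is carried through to the final answer.)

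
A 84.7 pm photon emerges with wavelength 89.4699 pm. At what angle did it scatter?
165.00°

First find the wavelength shift:
Δλ = λ' - λ = 89.4699 - 84.7 = 4.7699 pm

Using Δλ = λ_C(1 - cos θ), with λ_C = h/(m_e·c) ≈ 2.42631024 pm:
cos θ = 1 - Δλ/λ_C
cos θ = 1 - 4.7699/2.42631024
cos θ = -0.965907

θ = arccos(-0.965907)
θ = 165.00°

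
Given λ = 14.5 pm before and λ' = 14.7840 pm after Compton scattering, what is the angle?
28.00°

First find the wavelength shift:
Δλ = λ' - λ = 14.7840 - 14.5 = 0.2840 pm

Using Δλ = λ_C(1 - cos θ), with λ_C = h/(m_e·c) ≈ 2.42631024 pm:
cos θ = 1 - Δλ/λ_C
cos θ = 1 - 0.2840/2.42631024
cos θ = 0.882950

θ = arccos(0.882950)
θ = 28.00°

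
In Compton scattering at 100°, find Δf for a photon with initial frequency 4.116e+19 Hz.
1.157e+19 Hz (decrease)

Convert frequency to wavelength (c = 299792458 m/s):
λ₀ = c/f₀ = 299792458/4.116e+19 = 7.2835874e-12 m = 7.2836 pm

Calculate Compton shift:
Δλ = λ_C(1 - cos(100°)) = 2.8476 pm

Final wavelength:
λ' = λ₀ + Δλ = 7.2836 + 2.8476 = 10.1312 pm

Final frequency:
f' = c/λ' = 299792458/1.0131222e-11 = 2.9590947e+19 Hz

Frequency shift (decrease):
Δf = f₀ - f' = 4.116e+19 - 2.9590947e+19 = 1.157e+19 Hz

(Intermediate values are shown rounded; full precision is carried through to the final answer.)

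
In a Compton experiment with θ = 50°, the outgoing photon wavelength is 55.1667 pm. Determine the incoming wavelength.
54.3000 pm

From λ' = λ + Δλ, we have λ = λ' - Δλ

First calculate the Compton shift:
Δλ = λ_C(1 - cos θ)
Δλ = 2.4263 × (1 - cos(50°))
Δλ = 2.4263 × 0.3572
Δλ = 0.8667 pm

Initial wavelength:
λ = λ' - Δλ
λ = 55.1667 - 0.8667
λ = 54.3000 pm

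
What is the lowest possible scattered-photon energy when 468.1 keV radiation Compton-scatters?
165.2838 keV (at θ = 180°)

The scattered photon has minimum energy when its wavelength is maximum, i.e., when the Compton shift Δλ = λ_C(1 − cos θ) is maximum. This occurs at θ = 180° (backscattering), giving Δλ_max = 2λ_C = 4.8526 pm.

Initial wavelength: λ₀ = hc/E₀ = 2.6487 pm
Maximum final wavelength: λ'_max = λ₀ + 2λ_C = 2.6487 + 4.8526 = 7.5013 pm
Minimum final energy: E'_min = hc/λ'_max = 165.2838 keV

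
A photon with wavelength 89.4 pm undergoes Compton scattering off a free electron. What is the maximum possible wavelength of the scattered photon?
94.2526 pm (at θ = 180°)

The Compton shift is Δλ = λ_C(1 − cos θ).

Since cos θ ranges from −1 to 1, the factor (1 − cos θ) ranges from 0 to 2; the maximum shift occurs at θ = 180° (backscattering):
Δλ_max = 2λ_C = 2 × 2.4263 pm = 4.8526 pm

Maximum scattered wavelength:
λ'_max = λ₀ + Δλ_max = 89.4 + 4.8526 = 94.2526 pm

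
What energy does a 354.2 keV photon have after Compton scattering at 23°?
335.7021 keV

First convert energy to wavelength:
λ = hc/E, with hc ≈ 1239.842 keV·pm (i.e. 1239.842 eV·nm)

For E = 354.2 keV = 354200 eV:
λ = 1239.842 keV·pm / 354.2 keV
λ = 3.5004 pm

Calculate the Compton shift:
Δλ = λ_C(1 - cos(23°)) = 2.4263 × 0.0795
Δλ = 0.1929 pm

Final wavelength:
λ' = 3.5004 + 0.1929 = 3.6933 pm

Final energy:
E' = hc/λ' = 1239.842 / 3.6933 = 335.7021 keV

(Intermediate values are shown rounded; full precision is carried through to the final answer.)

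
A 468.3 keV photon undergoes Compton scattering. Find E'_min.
165.3088 keV (at θ = 180°)

The scattered photon has minimum energy when its wavelength is maximum, i.e., when the Compton shift Δλ = λ_C(1 − cos θ) is maximum. This occurs at θ = 180° (backscattering), giving Δλ_max = 2λ_C = 4.8526 pm.

Initial wavelength: λ₀ = hc/E₀ = 2.6475 pm
Maximum final wavelength: λ'_max = λ₀ + 2λ_C = 2.6475 + 4.8526 = 7.5002 pm
Minimum final energy: E'_min = hc/λ'_max = 165.3088 keV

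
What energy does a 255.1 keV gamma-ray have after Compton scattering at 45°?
222.5581 keV

First convert energy to wavelength:
λ = hc/E, with hc ≈ 1239.842 keV·pm (i.e. 1239.842 eV·nm)

For E = 255.1 keV = 255100 eV:
λ = 1239.842 keV·pm / 255.1 keV
λ = 4.8602 pm

Calculate the Compton shift:
Δλ = λ_C(1 - cos(45°)) = 2.4263 × 0.2929
Δλ = 0.7106 pm

Final wavelength:
λ' = 4.8602 + 0.7106 = 5.5709 pm

Final energy:
E' = hc/λ' = 1239.842 / 5.5709 = 222.5581 keV

(Intermediate values are shown rounded; full precision is carried through to the final answer.)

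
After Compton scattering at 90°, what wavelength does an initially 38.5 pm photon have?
40.9263 pm

Using the Compton formula: λ' = λ + λ_C(1 − cos θ)

For θ = 90°, cos θ = 0 (exact) = 0.0000, so:
1 − cos 90° = 1 − (0) = 1.0000

Δλ = λ_C × 1.0000 = 2.4263 × 1.0000 = 2.4263 pm

λ' = 38.5 + 2.4263 = 40.9263 pm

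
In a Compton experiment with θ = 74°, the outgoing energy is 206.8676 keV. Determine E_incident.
292.7000 keV

Convert final energy to wavelength (hc ≈ 1239.842 keV·pm):
λ' = hc/E' = 1239.842 / 206.8676 = 5.9934 pm

Calculate the Compton shift:
Δλ = λ_C(1 - cos(74°))
Δλ = 2.4263 × (1 - cos(74°))
Δλ = 1.7575 pm

Initial wavelength:
λ = λ' - Δλ = 5.9934 - 1.7575 = 4.2359 pm

Initial energy:
E = hc/λ = 1239.842 / 4.2359 = 292.7000 keV

(Intermediate values are shown rounded; full precision is carried through to the final answer.)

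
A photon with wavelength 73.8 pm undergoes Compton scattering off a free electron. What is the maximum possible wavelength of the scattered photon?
78.6526 pm (at θ = 180°)

The Compton shift is Δλ = λ_C(1 − cos θ).

Since cos θ ranges from −1 to 1, the factor (1 − cos θ) ranges from 0 to 2; the maximum shift occurs at θ = 180° (backscattering):
Δλ_max = 2λ_C = 2 × 2.4263 pm = 4.8526 pm

Maximum scattered wavelength:
λ'_max = λ₀ + Δλ_max = 73.8 + 4.8526 = 78.6526 pm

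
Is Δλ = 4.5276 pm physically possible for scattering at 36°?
No, inconsistent

Calculate the expected shift for θ = 36°:

Δλ_expected = λ_C(1 - cos(36°))
Δλ_expected = 2.4263 × (1 - cos(36°))
Δλ_expected = 2.4263 × 0.1910
Δλ_expected = 0.4634 pm

Given shift: 4.5276 pm
Expected shift: 0.4634 pm
Difference: 4.0642 pm

The values do not match. The given shift corresponds to θ ≈ 150.0°, not 36°.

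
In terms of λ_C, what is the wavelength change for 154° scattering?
1.8988 λ_C

The Compton shift formula is:
Δλ = λ_C(1 - cos θ)

Dividing both sides by λ_C:
Δλ/λ_C = 1 - cos θ

For θ = 154°:
Δλ/λ_C = 1 - cos(154°)
Δλ/λ_C = 1 - -0.8988
Δλ/λ_C = 1.8988

This means the shift is 1.8988 × λ_C = 4.6071 pm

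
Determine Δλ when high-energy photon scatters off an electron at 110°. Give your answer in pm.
3.2562 pm

Using the Compton scattering formula:
Δλ = λ_C(1 - cos θ)

where λ_C = h/(m_e·c) ≈ 2.4263 pm is the Compton wavelength of an electron.

For θ = 110°:
cos(110°) = -0.3420
1 - cos(110°) = 1.3420

Δλ = 2.4263 × 1.3420
Δλ = 3.2562 pm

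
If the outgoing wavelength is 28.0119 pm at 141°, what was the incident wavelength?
23.7000 pm

From λ' = λ + Δλ, we have λ = λ' - Δλ

First calculate the Compton shift:
Δλ = λ_C(1 - cos θ)
Δλ = 2.4263 × (1 - cos(141°))
Δλ = 2.4263 × 1.7771
Δλ = 4.3119 pm

Initial wavelength:
λ = λ' - Δλ
λ = 28.0119 - 4.3119
λ = 23.7000 pm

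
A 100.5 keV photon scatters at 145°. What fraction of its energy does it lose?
0.2635 (or 26.35%)

Calculate initial and final photon energies:

Initial: E₀ = 100.5 keV → λ₀ = 12.3367 pm
Compton shift: Δλ = 4.4138 pm
Final wavelength: λ' = 16.7506 pm
Final energy: E' = 74.0179 keV

Fractional energy loss:
(E₀ - E')/E₀ = (100.5000 - 74.0179)/100.5000
= 26.4821/100.5000
= 0.2635
= 26.35%

(Intermediate values are shown rounded; full precision is carried through to the final answer.)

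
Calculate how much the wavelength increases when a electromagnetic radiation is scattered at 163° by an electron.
4.7466 pm

Using the Compton scattering formula:
Δλ = λ_C(1 - cos θ)

where λ_C = h/(m_e·c) ≈ 2.4263 pm is the Compton wavelength of an electron.

For θ = 163°:
cos(163°) = -0.9563
1 - cos(163°) = 1.9563

Δλ = 2.4263 × 1.9563
Δλ = 4.7466 pm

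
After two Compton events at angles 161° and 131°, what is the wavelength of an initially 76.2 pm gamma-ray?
84.9385 pm

Apply Compton shift twice:

First scattering at θ₁ = 161°:
Δλ₁ = λ_C(1 - cos(161°))
Δλ₁ = 2.4263 × 1.9455
Δλ₁ = 4.7204 pm

After first scattering:
λ₁ = 76.2 + 4.7204 = 80.9204 pm

Second scattering at θ₂ = 131°:
Δλ₂ = λ_C(1 - cos(131°))
Δλ₂ = 2.4263 × 1.6561
Δλ₂ = 4.0181 pm

Final wavelength:
λ₂ = 80.9204 + 4.0181 = 84.9385 pm

Total shift: Δλ_total = 4.7204 + 4.0181 = 8.7385 pm

(Intermediate values are shown rounded; full precision is carried through to the final answer.)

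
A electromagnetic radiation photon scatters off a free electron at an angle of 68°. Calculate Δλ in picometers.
1.5174 pm

Using the Compton scattering formula:
Δλ = λ_C(1 - cos θ)

where λ_C = h/(m_e·c) ≈ 2.4263 pm is the Compton wavelength of an electron.

For θ = 68°:
cos(68°) = 0.3746
1 - cos(68°) = 0.6254

Δλ = 2.4263 × 0.6254
Δλ = 1.5174 pm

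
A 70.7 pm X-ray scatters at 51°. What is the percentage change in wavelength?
1.2721%

Calculate the Compton shift:
Δλ = λ_C(1 - cos(51°))
Δλ = 2.4263 × (1 - cos(51°))
Δλ = 2.4263 × 0.3707
Δλ = 0.8994 pm

Percentage change:
(Δλ/λ₀) × 100 = (0.8994/70.7) × 100
= 1.2721%

(Intermediate values are shown rounded; full precision is carried through to the final answer.)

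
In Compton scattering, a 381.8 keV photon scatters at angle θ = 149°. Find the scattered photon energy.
159.9090 keV

First convert energy to wavelength:
λ = hc/E, with hc ≈ 1239.842 keV·pm (i.e. 1239.842 eV·nm)

For E = 381.8 keV = 381800 eV:
λ = 1239.842 keV·pm / 381.8 keV
λ = 3.2474 pm

Calculate the Compton shift:
Δλ = λ_C(1 - cos(149°)) = 2.4263 × 1.8572
Δλ = 4.5061 pm

Final wavelength:
λ' = 3.2474 + 4.5061 = 7.7534 pm

Final energy:
E' = hc/λ' = 1239.842 / 7.7534 = 159.9090 keV

(Intermediate values are shown rounded; full precision is carried through to the final answer.)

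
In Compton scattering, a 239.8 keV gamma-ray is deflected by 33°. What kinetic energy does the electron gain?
16.8771 keV

By energy conservation: K_e = E_initial - E_final

First find the scattered photon energy:
Initial wavelength: λ = hc/E = 5.1703 pm
Compton shift: Δλ = λ_C(1 - cos(33°)) = 0.3914 pm
Final wavelength: λ' = 5.1703 + 0.3914 = 5.5618 pm
Final photon energy: E' = hc/λ' = 222.9229 keV

Electron kinetic energy:
K_e = E - E' = 239.8000 - 222.9229 = 16.8771 keV

(Intermediate values are shown rounded; full precision is carried through to the final answer.)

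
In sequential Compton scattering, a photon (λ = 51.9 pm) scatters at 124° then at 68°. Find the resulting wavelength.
57.2005 pm

Apply Compton shift twice:

First scattering at θ₁ = 124°:
Δλ₁ = λ_C(1 - cos(124°))
Δλ₁ = 2.4263 × 1.5592
Δλ₁ = 3.7831 pm

After first scattering:
λ₁ = 51.9 + 3.7831 = 55.6831 pm

Second scattering at θ₂ = 68°:
Δλ₂ = λ_C(1 - cos(68°))
Δλ₂ = 2.4263 × 0.6254
Δλ₂ = 1.5174 pm

Final wavelength:
λ₂ = 55.6831 + 1.5174 = 57.2005 pm

Total shift: Δλ_total = 3.7831 + 1.5174 = 5.3005 pm

(Intermediate values are shown rounded; full precision is carried through to the final answer.)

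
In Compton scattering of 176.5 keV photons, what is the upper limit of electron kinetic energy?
72.1118 keV

Maximum energy transfer occurs at θ = 180° (backscattering).

Initial photon: E₀ = 176.5 keV → λ₀ = 7.0246 pm

Maximum Compton shift (at 180°):
Δλ_max = 2λ_C = 2 × 2.4263 = 4.8526 pm

Final wavelength:
λ' = 7.0246 + 4.8526 = 11.8772 pm

Minimum photon energy (maximum energy to electron):
E'_min = hc/λ' = 104.3882 keV

Maximum electron kinetic energy:
K_max = E₀ - E'_min = 176.5000 - 104.3882 = 72.1118 keV

(Intermediate values are shown rounded; full precision is carried through to the final answer.)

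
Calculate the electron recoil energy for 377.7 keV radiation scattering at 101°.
176.8145 keV

By energy conservation: K_e = E_initial - E_final

First find the scattered photon energy:
Initial wavelength: λ = hc/E = 3.2826 pm
Compton shift: Δλ = λ_C(1 - cos(101°)) = 2.8893 pm
Final wavelength: λ' = 3.2826 + 2.8893 = 6.1719 pm
Final photon energy: E' = hc/λ' = 200.8855 keV

Electron kinetic energy:
K_e = E - E' = 377.7000 - 200.8855 = 176.8145 keV

(Intermediate values are shown rounded; full precision is carried through to the final answer.)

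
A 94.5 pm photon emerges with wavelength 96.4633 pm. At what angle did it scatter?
79.00°

First find the wavelength shift:
Δλ = λ' - λ = 96.4633 - 94.5 = 1.9633 pm

Using Δλ = λ_C(1 - cos θ), with λ_C = h/(m_e·c) ≈ 2.42631024 pm:
cos θ = 1 - Δλ/λ_C
cos θ = 1 - 1.9633/2.42631024
cos θ = 0.190829

θ = arccos(0.190829)
θ = 79.00°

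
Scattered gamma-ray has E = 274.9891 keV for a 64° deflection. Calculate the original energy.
394.0999 keV

Convert final energy to wavelength (hc ≈ 1239.842 keV·pm):
λ' = hc/E' = 1239.842 / 274.9891 = 4.5087 pm

Calculate the Compton shift:
Δλ = λ_C(1 - cos(64°))
Δλ = 2.4263 × (1 - cos(64°))
Δλ = 1.3627 pm

Initial wavelength:
λ = λ' - Δλ = 4.5087 - 1.3627 = 3.1460 pm

Initial energy:
E = hc/λ = 1239.842 / 3.1460 = 394.0999 keV

(Intermediate values are shown rounded; full precision is carried through to the final answer.)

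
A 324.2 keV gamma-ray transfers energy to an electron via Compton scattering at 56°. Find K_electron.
70.8529 keV

By energy conservation: K_e = E_initial - E_final

First find the scattered photon energy:
Initial wavelength: λ = hc/E = 3.8243 pm
Compton shift: Δλ = λ_C(1 - cos(56°)) = 1.0695 pm
Final wavelength: λ' = 3.8243 + 1.0695 = 4.8938 pm
Final photon energy: E' = hc/λ' = 253.3471 keV

Electron kinetic energy:
K_e = E - E' = 324.2000 - 253.3471 = 70.8529 keV

(Intermediate values are shown rounded; full precision is carried through to the final answer.)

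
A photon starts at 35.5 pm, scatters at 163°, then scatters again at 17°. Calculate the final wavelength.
40.3526 pm

Apply Compton shift twice:

First scattering at θ₁ = 163°:
Δλ₁ = λ_C(1 - cos(163°))
Δλ₁ = 2.4263 × 1.9563
Δλ₁ = 4.7466 pm

After first scattering:
λ₁ = 35.5 + 4.7466 = 40.2466 pm

Second scattering at θ₂ = 17°:
Δλ₂ = λ_C(1 - cos(17°))
Δλ₂ = 2.4263 × 0.0437
Δλ₂ = 0.1060 pm

Final wavelength:
λ₂ = 40.2466 + 0.1060 = 40.3526 pm

Total shift: Δλ_total = 4.7466 + 0.1060 = 4.8526 pm

(Intermediate values are shown rounded; full precision is carried through to the final answer.)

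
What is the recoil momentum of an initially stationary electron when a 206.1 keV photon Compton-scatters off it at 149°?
1.6730e-22 kg·m/s

The electron is initially at rest, so by conservation of momentum:
p⃗_e = p⃗₀ − p⃗'  (incident photon momentum minus scattered photon momentum)

Photon momentum magnitudes (p = h/λ = E/c):
λ₀ = hc/E₀ = 6.0157 pm → p₀ = h/λ₀ = 1.1015e-22 kg·m/s
Δλ = λ_C(1 − cos 149°) = 4.5061 pm
λ' = 10.5218 pm → p' = h/λ' = 6.2975e-23 kg·m/s

The scattered photon makes angle θ = 149° with the incident direction, so by the law of cosines:
|p⃗_e|² = p₀² + p'² − 2p₀p'cos θ
|p⃗_e|² = (1.1015e-22)² + (6.2975e-23)² − 2·1.1015e-22·6.2975e-23·cos(149°)
|p⃗_e| = 1.6730e-22 kg·m/s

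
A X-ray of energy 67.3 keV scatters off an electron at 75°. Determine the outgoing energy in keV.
61.3147 keV

First convert energy to wavelength:
λ = hc/E, with hc ≈ 1239.842 keV·pm (i.e. 1239.842 eV·nm)

For E = 67.3 keV = 67300 eV:
λ = 1239.842 keV·pm / 67.3 keV
λ = 18.4226 pm

Calculate the Compton shift:
Δλ = λ_C(1 - cos(75°)) = 2.4263 × 0.7412
Δλ = 1.7983 pm

Final wavelength:
λ' = 18.4226 + 1.7983 = 20.2209 pm

Final energy:
E' = hc/λ' = 1239.842 / 20.2209 = 61.3147 keV

(Intermediate values are shown rounded; full precision is carried through to the final answer.)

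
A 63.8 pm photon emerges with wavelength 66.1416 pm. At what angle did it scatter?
88.00°

First find the wavelength shift:
Δλ = λ' - λ = 66.1416 - 63.8 = 2.3416 pm

Using Δλ = λ_C(1 - cos θ), with λ_C = h/(m_e·c) ≈ 2.42631024 pm:
cos θ = 1 - Δλ/λ_C
cos θ = 1 - 2.3416/2.42631024
cos θ = 0.034913

θ = arccos(0.034913)
θ = 88.00°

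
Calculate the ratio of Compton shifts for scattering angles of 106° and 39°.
106° produces the larger shift by a factor of 5.724

Calculate both shifts using Δλ = λ_C(1 - cos θ):

For θ₁ = 39°:
Δλ₁ = 2.4263 × (1 - cos(39°))
Δλ₁ = 2.4263 × 0.2229
Δλ₁ = 0.5407 pm

For θ₂ = 106°:
Δλ₂ = 2.4263 × (1 - cos(106°))
Δλ₂ = 2.4263 × 1.2756
Δλ₂ = 3.0951 pm

The 106° angle produces the larger shift.
Ratio: 3.0951/0.5407 = 5.724

(Intermediate values are shown rounded; full precision is carried through to the final answer.)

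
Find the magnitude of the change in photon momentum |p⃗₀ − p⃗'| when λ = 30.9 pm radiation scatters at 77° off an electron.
2.5950e-23 kg·m/s

Photon momentum magnitude is p = h/λ.

Initial momentum:
p₀ = h/λ = 6.6261e-34/3.0900e-11 = 2.1444e-23 kg·m/s

After scattering:
λ' = λ + Δλ = 30.9 + 1.8805 = 32.7805 pm
p' = h/λ' = 6.6261e-34/3.2781e-11 = 2.0213e-23 kg·m/s

Momentum is a vector; the scattered photon's direction makes angle θ = 77° with the incident direction. The magnitude of the vector change Δp⃗ = p⃗₀ − p⃗' is found from the law of cosines:
|Δp⃗|² = p₀² + p'² − 2p₀p'cos θ
|Δp⃗|² = (2.1444e-23)² + (2.0213e-23)² − 2·2.1444e-23·2.0213e-23·cos(77°)
|Δp⃗| = 2.5950e-23 kg·m/s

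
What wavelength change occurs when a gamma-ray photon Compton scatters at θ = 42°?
0.6232 pm

Using the Compton scattering formula:
Δλ = λ_C(1 - cos θ)

where λ_C = h/(m_e·c) ≈ 2.4263 pm is the Compton wavelength of an electron.

For θ = 42°:
cos(42°) = 0.7431
1 - cos(42°) = 0.2569

Δλ = 2.4263 × 0.2569
Δλ = 0.6232 pm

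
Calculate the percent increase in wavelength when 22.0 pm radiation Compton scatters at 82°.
9.4938%

Calculate the Compton shift:
Δλ = λ_C(1 - cos(82°))
Δλ = 2.4263 × (1 - cos(82°))
Δλ = 2.4263 × 0.8608
Δλ = 2.0886 pm

Percentage change:
(Δλ/λ₀) × 100 = (2.0886/22.0) × 100
= 9.4938%

(Intermediate values are shown rounded; full precision is carried through to the final answer.)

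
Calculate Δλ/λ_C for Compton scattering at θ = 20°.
0.0603 λ_C

The Compton shift formula is:
Δλ = λ_C(1 - cos θ)

Dividing both sides by λ_C:
Δλ/λ_C = 1 - cos θ

For θ = 20°:
Δλ/λ_C = 1 - cos(20°)
Δλ/λ_C = 1 - 0.9397
Δλ/λ_C = 0.0603

This means the shift is 0.0603 × λ_C = 0.1463 pm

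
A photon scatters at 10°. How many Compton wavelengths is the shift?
0.0152 λ_C

The Compton shift formula is:
Δλ = λ_C(1 - cos θ)

Dividing both sides by λ_C:
Δλ/λ_C = 1 - cos θ

For θ = 10°:
Δλ/λ_C = 1 - cos(10°)
Δλ/λ_C = 1 - 0.9848
Δλ/λ_C = 0.0152

This means the shift is 0.0152 × λ_C = 0.0369 pm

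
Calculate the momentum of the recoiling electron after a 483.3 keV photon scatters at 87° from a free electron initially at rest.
2.8563e-22 kg·m/s

The electron is initially at rest, so by conservation of momentum:
p⃗_e = p⃗₀ − p⃗'  (incident photon momentum minus scattered photon momentum)

Photon momentum magnitudes (p = h/λ = E/c):
λ₀ = hc/E₀ = 2.5654 pm → p₀ = h/λ₀ = 2.5829e-22 kg·m/s
Δλ = λ_C(1 − cos 87°) = 2.2993 pm
λ' = 4.8647 pm → p' = h/λ' = 1.3621e-22 kg·m/s

The scattered photon makes angle θ = 87° with the incident direction, so by the law of cosines:
|p⃗_e|² = p₀² + p'² − 2p₀p'cos θ
|p⃗_e|² = (2.5829e-22)² + (1.3621e-22)² − 2·2.5829e-22·1.3621e-22·cos(87°)
|p⃗_e| = 2.8563e-22 kg·m/s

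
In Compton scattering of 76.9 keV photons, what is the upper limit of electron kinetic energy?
17.7907 keV

Maximum energy transfer occurs at θ = 180° (backscattering).

Initial photon: E₀ = 76.9 keV → λ₀ = 16.1228 pm

Maximum Compton shift (at 180°):
Δλ_max = 2λ_C = 2 × 2.4263 = 4.8526 pm

Final wavelength:
λ' = 16.1228 + 4.8526 = 20.9754 pm

Minimum photon energy (maximum energy to electron):
E'_min = hc/λ' = 59.1093 keV

Maximum electron kinetic energy:
K_max = E₀ - E'_min = 76.9000 - 59.1093 = 17.7907 keV

(Intermediate values are shown rounded; full precision is carried through to the final answer.)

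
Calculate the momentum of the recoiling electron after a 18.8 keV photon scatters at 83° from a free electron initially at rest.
1.3109e-23 kg·m/s

The electron is initially at rest, so by conservation of momentum:
p⃗_e = p⃗₀ − p⃗'  (incident photon momentum minus scattered photon momentum)

Photon momentum magnitudes (p = h/λ = E/c):
λ₀ = hc/E₀ = 65.9490 pm → p₀ = h/λ₀ = 1.0047e-23 kg·m/s
Δλ = λ_C(1 − cos 83°) = 2.1306 pm
λ' = 68.0797 pm → p' = h/λ' = 9.7328e-24 kg·m/s

The scattered photon makes angle θ = 83° with the incident direction, so by the law of cosines:
|p⃗_e|² = p₀² + p'² − 2p₀p'cos θ
|p⃗_e|² = (1.0047e-23)² + (9.7328e-24)² − 2·1.0047e-23·9.7328e-24·cos(83°)
|p⃗_e| = 1.3109e-23 kg·m/s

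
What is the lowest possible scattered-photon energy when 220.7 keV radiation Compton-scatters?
118.4141 keV (at θ = 180°)

The scattered photon has minimum energy when its wavelength is maximum, i.e., when the Compton shift Δλ = λ_C(1 − cos θ) is maximum. This occurs at θ = 180° (backscattering), giving Δλ_max = 2λ_C = 4.8526 pm.

Initial wavelength: λ₀ = hc/E₀ = 5.6178 pm
Maximum final wavelength: λ'_max = λ₀ + 2λ_C = 5.6178 + 4.8526 = 10.4704 pm
Minimum final energy: E'_min = hc/λ'_max = 118.4141 keV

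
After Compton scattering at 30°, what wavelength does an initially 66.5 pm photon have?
66.8251 pm

Using the Compton formula: λ' = λ + λ_C(1 − cos θ)

For θ = 30°, cos θ = √3/2 (exact) ≈ 0.8660, so:
1 − cos 30° = 1 − (√3/2) ≈ 0.1340

Δλ = λ_C × 0.1340 = 2.4263 × 0.1340 = 0.3251 pm

λ' = 66.5 + 0.3251 = 66.8251 pm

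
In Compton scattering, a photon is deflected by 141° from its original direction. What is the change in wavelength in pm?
4.3119 pm

Using the Compton scattering formula:
Δλ = λ_C(1 - cos θ)

where λ_C = h/(m_e·c) ≈ 2.4263 pm is the Compton wavelength of an electron.

For θ = 141°:
cos(141°) = -0.7771
1 - cos(141°) = 1.7771

Δλ = 2.4263 × 1.7771
Δλ = 4.3119 pm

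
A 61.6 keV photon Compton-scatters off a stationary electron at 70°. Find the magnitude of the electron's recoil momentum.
3.6431e-23 kg·m/s

The electron is initially at rest, so by conservation of momentum:
p⃗_e = p⃗₀ − p⃗'  (incident photon momentum minus scattered photon momentum)

Photon momentum magnitudes (p = h/λ = E/c):
λ₀ = hc/E₀ = 20.1273 pm → p₀ = h/λ₀ = 3.2921e-23 kg·m/s
Δλ = λ_C(1 − cos 70°) = 1.5965 pm
λ' = 21.7238 pm → p' = h/λ' = 3.0501e-23 kg·m/s

The scattered photon makes angle θ = 70° with the incident direction, so by the law of cosines:
|p⃗_e|² = p₀² + p'² − 2p₀p'cos θ
|p⃗_e|² = (3.2921e-23)² + (3.0501e-23)² − 2·3.2921e-23·3.0501e-23·cos(70°)
|p⃗_e| = 3.6431e-23 kg·m/s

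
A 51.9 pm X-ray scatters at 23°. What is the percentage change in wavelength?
0.3716%

Calculate the Compton shift:
Δλ = λ_C(1 - cos(23°))
Δλ = 2.4263 × (1 - cos(23°))
Δλ = 2.4263 × 0.0795
Δλ = 0.1929 pm

Percentage change:
(Δλ/λ₀) × 100 = (0.1929/51.9) × 100
= 0.3716%

(Intermediate values are shown rounded; full precision is carried through to the final answer.)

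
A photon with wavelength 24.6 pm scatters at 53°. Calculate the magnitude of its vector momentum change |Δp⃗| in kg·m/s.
2.3600e-23 kg·m/s

Photon momentum magnitude is p = h/λ.

Initial momentum:
p₀ = h/λ = 6.6261e-34/2.4600e-11 = 2.6935e-23 kg·m/s

After scattering:
λ' = λ + Δλ = 24.6 + 0.9661 = 25.5661 pm
p' = h/λ' = 6.6261e-34/2.5566e-11 = 2.5917e-23 kg·m/s

Momentum is a vector; the scattered photon's direction makes angle θ = 53° with the incident direction. The magnitude of the vector change Δp⃗ = p⃗₀ − p⃗' is found from the law of cosines:
|Δp⃗|² = p₀² + p'² − 2p₀p'cos θ
|Δp⃗|² = (2.6935e-23)² + (2.5917e-23)² − 2·2.6935e-23·2.5917e-23·cos(53°)
|Δp⃗| = 2.3600e-23 kg·m/s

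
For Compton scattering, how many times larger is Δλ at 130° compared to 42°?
130° produces the larger shift by a factor of 6.396

Calculate both shifts using Δλ = λ_C(1 - cos θ):

For θ₁ = 42°:
Δλ₁ = 2.4263 × (1 - cos(42°))
Δλ₁ = 2.4263 × 0.2569
Δλ₁ = 0.6232 pm

For θ₂ = 130°:
Δλ₂ = 2.4263 × (1 - cos(130°))
Δλ₂ = 2.4263 × 1.6428
Δλ₂ = 3.9859 pm

The 130° angle produces the larger shift.
Ratio: 3.9859/0.6232 = 6.396

(Intermediate values are shown rounded; full precision is carried through to the final answer.)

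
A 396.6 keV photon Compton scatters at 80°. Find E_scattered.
241.6298 keV

First convert energy to wavelength:
λ = hc/E, with hc ≈ 1239.842 keV·pm (i.e. 1239.842 eV·nm)

For E = 396.6 keV = 396600 eV:
λ = 1239.842 keV·pm / 396.6 keV
λ = 3.1262 pm

Calculate the Compton shift:
Δλ = λ_C(1 - cos(80°)) = 2.4263 × 0.8264
Δλ = 2.0050 pm

Final wavelength:
λ' = 3.1262 + 2.0050 = 5.1312 pm

Final energy:
E' = hc/λ' = 1239.842 / 5.1312 = 241.6298 keV

(Intermediate values are shown rounded; full precision is carried through to the final answer.)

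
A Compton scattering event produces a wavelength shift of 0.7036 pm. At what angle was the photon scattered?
44.76°

From the Compton formula Δλ = λ_C(1 - cos θ), we can solve for θ:

cos θ = 1 - Δλ/λ_C

Given:
- Δλ = 0.7036 pm
- λ_C = h/(m_e·c) ≈ 2.42631024 pm

cos θ = 1 - 0.7036/2.42631024
cos θ = 1 - 0.289988
cos θ = 0.710012

θ = arccos(0.710012)
θ = 44.76°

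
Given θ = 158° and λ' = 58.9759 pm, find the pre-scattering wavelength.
54.3000 pm

From λ' = λ + Δλ, we have λ = λ' - Δλ

First calculate the Compton shift:
Δλ = λ_C(1 - cos θ)
Δλ = 2.4263 × (1 - cos(158°))
Δλ = 2.4263 × 1.9272
Δλ = 4.6759 pm

Initial wavelength:
λ = λ' - Δλ
λ = 58.9759 - 4.6759
λ = 54.3000 pm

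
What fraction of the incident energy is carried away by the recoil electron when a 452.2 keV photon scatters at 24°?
0.0711 (or 7.11%)

Calculate initial and final photon energies:

Initial: E₀ = 452.2 keV → λ₀ = 2.7418 pm
Compton shift: Δλ = 0.2098 pm
Final wavelength: λ' = 2.9516 pm
Final energy: E' = 420.0625 keV

Fractional energy loss:
(E₀ - E')/E₀ = (452.2000 - 420.0625)/452.2000
= 32.1375/452.2000
= 0.0711
= 7.11%

(Intermediate values are shown rounded; full precision is carried through to the final answer.)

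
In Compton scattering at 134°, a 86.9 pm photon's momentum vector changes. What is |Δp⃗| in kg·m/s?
1.3721e-23 kg·m/s

Photon momentum magnitude is p = h/λ.

Initial momentum:
p₀ = h/λ = 6.6261e-34/8.6900e-11 = 7.6249e-24 kg·m/s

After scattering:
λ' = λ + Δλ = 86.9 + 4.1118 = 91.0118 pm
p' = h/λ' = 6.6261e-34/9.1012e-11 = 7.2805e-24 kg·m/s

Momentum is a vector; the scattered photon's direction makes angle θ = 134° with the incident direction. The magnitude of the vector change Δp⃗ = p⃗₀ − p⃗' is found from the law of cosines:
|Δp⃗|² = p₀² + p'² − 2p₀p'cos θ
|Δp⃗|² = (7.6249e-24)² + (7.2805e-24)² − 2·7.6249e-24·7.2805e-24·cos(134°)
|Δp⃗| = 1.3721e-23 kg·m/s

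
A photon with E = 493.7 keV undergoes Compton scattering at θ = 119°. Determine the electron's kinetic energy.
290.9105 keV

By energy conservation: K_e = E_initial - E_final

First find the scattered photon energy:
Initial wavelength: λ = hc/E = 2.5113 pm
Compton shift: Δλ = λ_C(1 - cos(119°)) = 3.6026 pm
Final wavelength: λ' = 2.5113 + 3.6026 = 6.1139 pm
Final photon energy: E' = hc/λ' = 202.7895 keV

Electron kinetic energy:
K_e = E - E' = 493.7000 - 202.7895 = 290.9105 keV

(Intermediate values are shown rounded; full precision is carried through to the final answer.)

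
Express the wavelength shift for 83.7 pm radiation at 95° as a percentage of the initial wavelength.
3.1515%

Calculate the Compton shift:
Δλ = λ_C(1 - cos(95°))
Δλ = 2.4263 × (1 - cos(95°))
Δλ = 2.4263 × 1.0872
Δλ = 2.6378 pm

Percentage change:
(Δλ/λ₀) × 100 = (2.6378/83.7) × 100
= 3.1515%

(Intermediate values are shown rounded; full precision is carried through to the final answer.)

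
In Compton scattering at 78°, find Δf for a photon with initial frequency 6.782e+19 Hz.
2.055e+19 Hz (decrease)

Convert frequency to wavelength (c = 299792458 m/s):
λ₀ = c/f₀ = 299792458/6.782e+19 = 4.4204137e-12 m = 4.4204 pm

Calculate Compton shift:
Δλ = λ_C(1 - cos(78°)) = 1.9219 pm

Final wavelength:
λ' = λ₀ + Δλ = 4.4204 + 1.9219 = 6.3423 pm

Final frequency:
f' = c/λ' = 299792458/6.3422657e-12 = 4.7268984e+19 Hz

Frequency shift (decrease):
Δf = f₀ - f' = 6.782e+19 - 4.7268984e+19 = 2.055e+19 Hz

(Intermediate values are shown rounded; full precision is carried through to the final answer.)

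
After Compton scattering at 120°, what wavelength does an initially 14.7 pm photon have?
18.3395 pm

Using the Compton formula: λ' = λ + λ_C(1 − cos θ)

For θ = 120°, cos θ = -1/2 (exact) = -0.5000, so:
1 − cos 120° = 1 − (-1/2) = 1.5000

Δλ = λ_C × 1.5000 = 2.4263 × 1.5000 = 3.6395 pm

λ' = 14.7 + 3.6395 = 18.3395 pm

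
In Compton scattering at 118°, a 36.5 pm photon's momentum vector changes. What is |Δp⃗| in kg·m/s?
2.9748e-23 kg·m/s

Photon momentum magnitude is p = h/λ.

Initial momentum:
p₀ = h/λ = 6.6261e-34/3.6500e-11 = 1.8154e-23 kg·m/s

After scattering:
λ' = λ + Δλ = 36.5 + 3.5654 = 40.0654 pm
p' = h/λ' = 6.6261e-34/4.0065e-11 = 1.6538e-23 kg·m/s

Momentum is a vector; the scattered photon's direction makes angle θ = 118° with the incident direction. The magnitude of the vector change Δp⃗ = p⃗₀ − p⃗' is found from the law of cosines:
|Δp⃗|² = p₀² + p'² − 2p₀p'cos θ
|Δp⃗|² = (1.8154e-23)² + (1.6538e-23)² − 2·1.8154e-23·1.6538e-23·cos(118°)
|Δp⃗| = 2.9748e-23 kg·m/s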